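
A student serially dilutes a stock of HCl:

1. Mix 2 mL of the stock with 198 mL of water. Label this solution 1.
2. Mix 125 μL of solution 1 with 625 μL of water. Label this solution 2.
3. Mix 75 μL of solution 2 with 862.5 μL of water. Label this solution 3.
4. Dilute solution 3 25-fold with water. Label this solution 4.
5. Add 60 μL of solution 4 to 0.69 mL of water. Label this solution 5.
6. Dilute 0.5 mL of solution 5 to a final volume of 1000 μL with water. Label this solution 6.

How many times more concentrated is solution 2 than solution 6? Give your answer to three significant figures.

Step 1: 2 mL + 198 mL = 200 mL total → factor 200/2 = 100
Step 2: 125 μL + 625 μL = 750 μL total → factor 750/125 = 6
Step 3: 75 μL + 862.5 μL = 937.5 μL total → factor 937.5/75 = 12.5
Step 4: 25-fold → factor 25
Step 5: 60 μL + 0.69 mL = 750 μL total → factor 750/60 = 12.5
Step 6: 0.5 mL brought to 1000 μL → factor 1/0.5 = 2
Dilution factor to solution 2 = 600; to solution 6 = 4.6875 × 10^6
[solution 2]/[solution 6] = (factor to solution 6)/(factor to solution 2) = 4.6875 × 10^6/600 = 7.81 × 10^3

7.81 × 10^3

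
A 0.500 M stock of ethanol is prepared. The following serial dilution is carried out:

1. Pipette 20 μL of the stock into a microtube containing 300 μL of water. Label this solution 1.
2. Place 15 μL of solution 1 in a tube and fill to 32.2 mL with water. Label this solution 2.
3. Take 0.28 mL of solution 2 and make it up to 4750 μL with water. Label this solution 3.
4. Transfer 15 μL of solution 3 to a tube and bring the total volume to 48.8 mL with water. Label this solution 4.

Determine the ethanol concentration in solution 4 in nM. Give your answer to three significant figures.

Step 1: 20 μL + 300 μL = 320 μL total → factor 320/20 = 16
Step 2: 15 μL brought to 32.2 mL → factor 32200/15 = 2146.7
Step 3: 0.28 mL brought to 4750 μL → factor 4.75/0.28 = 16.964
Step 4: 15 μL brought to 48.8 mL → factor 48800/15 = 3253.3
Overall dilution factor = 16 × 2146.7 × 16.964 × 3253.3 = 1.8956 × 10^9
Final = 0.500 M / 1.8956 × 10^9 = 2.638 × 10^-10 M = 0.264 nM

0.264 nM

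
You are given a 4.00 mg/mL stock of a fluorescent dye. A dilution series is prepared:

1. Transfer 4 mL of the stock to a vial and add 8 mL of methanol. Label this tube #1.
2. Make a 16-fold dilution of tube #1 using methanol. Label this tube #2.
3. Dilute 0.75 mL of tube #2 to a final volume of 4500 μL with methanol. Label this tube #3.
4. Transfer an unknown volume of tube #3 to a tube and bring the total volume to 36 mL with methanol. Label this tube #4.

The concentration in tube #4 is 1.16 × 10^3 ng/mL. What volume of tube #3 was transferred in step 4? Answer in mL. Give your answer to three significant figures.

Step 1: 4 mL + 8 mL = 12 mL total → factor 12/4 = 3
Step 2: 16-fold → factor 16
Step 3: 0.75 mL brought to 4500 μL → factor 4.5/0.75 = 6
Step 4: v brought to 36 mL → factor = 36 mL/v
Product of known-step factors = 288
Overall factor = 4.00 mg/mL / (1.16 × 10^3 ng/mL) = 3448.3
Step-4 factor = 3448.3 / 288 = 11.973
v = 36 mL / 11.973 = 3.01 mL

3.01 mL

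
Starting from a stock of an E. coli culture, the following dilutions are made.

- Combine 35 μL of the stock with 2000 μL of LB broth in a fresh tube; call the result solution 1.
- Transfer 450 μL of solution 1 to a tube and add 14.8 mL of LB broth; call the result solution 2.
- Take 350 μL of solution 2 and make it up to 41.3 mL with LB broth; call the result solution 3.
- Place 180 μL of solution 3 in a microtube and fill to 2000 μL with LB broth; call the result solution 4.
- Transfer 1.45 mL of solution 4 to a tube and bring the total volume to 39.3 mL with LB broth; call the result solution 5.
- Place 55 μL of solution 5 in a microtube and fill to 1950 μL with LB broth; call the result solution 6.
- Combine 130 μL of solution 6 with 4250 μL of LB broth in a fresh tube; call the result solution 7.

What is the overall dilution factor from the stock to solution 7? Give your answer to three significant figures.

8.36 × 10^10

Step 1: 35 μL + 2000 μL = 2035 μL total → factor 2035/35 = 58.143
Step 2: 450 μL + 14.8 mL = 15250 μL total → factor 15250/450 = 33.889
Step 3: 350 μL brought to 41.3 mL → factor 41300/350 = 118
Step 4: 180 μL brought to 2000 μL → factor 2000/180 = 11.111
Step 5: 1.45 mL brought to 39.3 mL → factor 39.3/1.45 = 27.103
Step 6: 55 μL brought to 1950 μL → factor 1950/55 = 35.455
Step 7: 130 μL + 4250 μL = 4380 μL total → factor 4380/130 = 33.692
Overall dilution factor = 58.143 × 33.889 × 118 × 11.111 × 27.103 × 35.455 × 33.692 = 8.3641 × 10^10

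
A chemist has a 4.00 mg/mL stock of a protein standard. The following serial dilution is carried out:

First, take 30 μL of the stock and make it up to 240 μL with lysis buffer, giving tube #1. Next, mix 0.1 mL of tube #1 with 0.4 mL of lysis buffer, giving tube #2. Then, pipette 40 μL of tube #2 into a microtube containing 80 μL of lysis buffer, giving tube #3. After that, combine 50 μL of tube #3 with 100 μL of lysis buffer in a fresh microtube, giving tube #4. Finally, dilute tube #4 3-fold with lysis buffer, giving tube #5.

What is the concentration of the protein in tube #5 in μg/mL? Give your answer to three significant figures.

3.70 μg/mL

Step 1: 30 μL brought to 240 μL → factor 240/30 = 8
Step 2: 0.1 mL + 0.4 mL = 0.5 mL total → factor 0.5/0.1 = 5
Step 3: 40 μL + 80 μL = 120 μL total → factor 120/40 = 3
Step 4: 50 μL + 100 μL = 150 μL total → factor 150/50 = 3
Step 5: 3-fold → factor 3
Overall dilution factor = 8 × 5 × 3 × 3 × 3 = 1080
Final = 4.00 mg/mL / 1080 = 0.003704 mg/mL = 3.70 μg/mL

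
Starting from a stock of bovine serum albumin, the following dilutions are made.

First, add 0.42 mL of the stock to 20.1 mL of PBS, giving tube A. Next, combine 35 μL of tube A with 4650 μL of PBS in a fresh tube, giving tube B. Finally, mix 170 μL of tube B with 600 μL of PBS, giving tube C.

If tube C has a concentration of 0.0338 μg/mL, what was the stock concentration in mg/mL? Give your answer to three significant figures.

Step 1: 0.42 mL + 20.1 mL = 20.52 mL total → factor 20.52/0.42 = 48.857
Step 2: 35 μL + 4650 μL = 4685 μL total → factor 4685/35 = 133.86
Step 3: 170 μL + 600 μL = 770 μL total → factor 770/170 = 4.5294
Overall dilution factor = 48.857 × 133.86 × 4.5294 = 29622
Stock = 0.0338 μg/mL × 29622 = 1001 μg/mL = 1.00 mg/mL

1.00 mg/mL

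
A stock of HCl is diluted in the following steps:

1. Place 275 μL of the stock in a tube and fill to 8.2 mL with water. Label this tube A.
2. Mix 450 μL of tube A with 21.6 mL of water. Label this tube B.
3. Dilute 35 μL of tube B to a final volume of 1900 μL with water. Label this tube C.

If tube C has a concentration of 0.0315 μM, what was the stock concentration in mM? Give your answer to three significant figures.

2.50 mM

Step 1: 275 μL brought to 8.2 mL → factor 8200/275 = 29.818
Step 2: 450 μL + 21.6 mL = 22050 μL total → factor 22050/450 = 49
Step 3: 35 μL brought to 1900 μL → factor 1900/35 = 54.286
Overall dilution factor = 29.818 × 49 × 54.286 = 79316
Stock = 0.0315 μM × 79316 = 2498 μM = 2.50 mM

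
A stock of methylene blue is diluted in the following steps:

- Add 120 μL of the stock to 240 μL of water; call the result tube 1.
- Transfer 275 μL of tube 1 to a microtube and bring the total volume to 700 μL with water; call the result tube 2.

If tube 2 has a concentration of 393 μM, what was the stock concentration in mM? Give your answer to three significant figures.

3.00 mM

Step 1: 120 μL + 240 μL = 360 μL total → factor 360/120 = 3
Step 2: 275 μL brought to 700 μL → factor 700/275 = 2.5455
Overall dilution factor = 3 × 2.5455 = 7.6364
Stock = 393 μM × 7.6364 = 3001 μM = 3.00 mM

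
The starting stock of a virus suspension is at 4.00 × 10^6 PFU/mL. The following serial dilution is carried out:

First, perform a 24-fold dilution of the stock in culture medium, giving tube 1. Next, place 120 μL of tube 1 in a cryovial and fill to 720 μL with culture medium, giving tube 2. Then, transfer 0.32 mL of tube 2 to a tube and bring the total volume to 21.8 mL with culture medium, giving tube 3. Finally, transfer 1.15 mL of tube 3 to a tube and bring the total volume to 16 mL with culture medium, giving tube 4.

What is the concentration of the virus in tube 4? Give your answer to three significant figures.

Step 1: 24-fold → factor 24
Step 2: 120 μL brought to 720 μL → factor 720/120 = 6
Step 3: 0.32 mL brought to 21.8 mL → factor 21.8/0.32 = 68.125
Step 4: 1.15 mL brought to 16 mL → factor 16/1.15 = 13.913
Overall dilution factor = 24 × 6 × 68.125 × 13.913 = 1.3649 × 10^5
Final = 4.00 × 10^6 PFU/mL / 1.3649 × 10^5 = 29.3 PFU/mL

29.3 PFU/mL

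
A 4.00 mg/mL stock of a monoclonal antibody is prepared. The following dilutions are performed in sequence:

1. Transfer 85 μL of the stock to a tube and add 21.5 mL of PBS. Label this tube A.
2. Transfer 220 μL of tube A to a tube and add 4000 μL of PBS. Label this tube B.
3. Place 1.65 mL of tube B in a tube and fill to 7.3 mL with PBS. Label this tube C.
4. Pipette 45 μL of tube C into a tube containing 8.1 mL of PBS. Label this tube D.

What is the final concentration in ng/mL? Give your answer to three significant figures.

1.03 ng/mL

Step 1: 85 μL + 21.5 mL = 21585 μL total → factor 21585/85 = 253.94
Step 2: 220 μL + 4000 μL = 4220 μL total → factor 4220/220 = 19.182
Step 3: 1.65 mL brought to 7.3 mL → factor 7.3/1.65 = 4.4242
Step 4: 45 μL + 8.1 mL = 8145 μL total → factor 8145/45 = 181
Overall dilution factor = 253.94 × 19.182 × 4.4242 × 181 = 3.9007 × 10^6
Final = 4.00 mg/mL / 3.9007 × 10^6 = 1.025 × 10^-6 mg/mL = 1.03 ng/mL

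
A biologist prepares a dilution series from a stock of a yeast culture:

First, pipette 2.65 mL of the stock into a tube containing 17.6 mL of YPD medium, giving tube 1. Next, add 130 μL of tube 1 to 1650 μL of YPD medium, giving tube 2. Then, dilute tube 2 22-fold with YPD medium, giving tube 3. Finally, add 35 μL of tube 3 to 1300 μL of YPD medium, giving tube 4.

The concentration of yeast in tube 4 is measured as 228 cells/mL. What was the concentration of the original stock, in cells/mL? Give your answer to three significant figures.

Step 1: 2.65 mL + 17.6 mL = 20.25 mL total → factor 20.25/2.65 = 7.6415
Step 2: 130 μL + 1650 μL = 1780 μL total → factor 1780/130 = 13.692
Step 3: 22-fold → factor 22
Step 4: 35 μL + 1300 μL = 1335 μL total → factor 1335/35 = 38.143
Overall dilution factor = 7.6415 × 13.692 × 22 × 38.143 = 87799
Stock = 228 cells/mL × 87799 = 2.00 × 10^7 cells/mL

2.00 × 10^7 cells/mL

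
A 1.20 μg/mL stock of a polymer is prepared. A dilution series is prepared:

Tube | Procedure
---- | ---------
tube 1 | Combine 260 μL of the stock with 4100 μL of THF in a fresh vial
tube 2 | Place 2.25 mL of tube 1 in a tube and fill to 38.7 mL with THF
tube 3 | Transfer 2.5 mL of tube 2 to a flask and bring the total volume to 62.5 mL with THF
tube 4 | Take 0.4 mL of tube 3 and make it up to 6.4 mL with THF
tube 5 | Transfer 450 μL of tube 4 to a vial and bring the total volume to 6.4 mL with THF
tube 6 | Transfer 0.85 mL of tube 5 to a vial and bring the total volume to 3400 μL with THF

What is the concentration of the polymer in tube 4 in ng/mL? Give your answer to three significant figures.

Step 1: 260 μL + 4100 μL = 4360 μL total → factor 4360/260 = 16.769
Step 2: 2.25 mL brought to 38.7 mL → factor 38.7/2.25 = 17.2
Step 3: 2.5 mL brought to 62.5 mL → factor 62.5/2.5 = 25
Step 4: 0.4 mL brought to 6.4 mL → factor 6.4/0.4 = 16
Dilution factor through tube 4 = 16.769 × 17.2 × 25 × 16 = 1.1537 × 10^5
[tube 4] = 1.20 μg/mL / 1.1537 × 10^5 = 1.040 × 10^-5 μg/mL = 0.0104 ng/mL

0.0104 ng/mL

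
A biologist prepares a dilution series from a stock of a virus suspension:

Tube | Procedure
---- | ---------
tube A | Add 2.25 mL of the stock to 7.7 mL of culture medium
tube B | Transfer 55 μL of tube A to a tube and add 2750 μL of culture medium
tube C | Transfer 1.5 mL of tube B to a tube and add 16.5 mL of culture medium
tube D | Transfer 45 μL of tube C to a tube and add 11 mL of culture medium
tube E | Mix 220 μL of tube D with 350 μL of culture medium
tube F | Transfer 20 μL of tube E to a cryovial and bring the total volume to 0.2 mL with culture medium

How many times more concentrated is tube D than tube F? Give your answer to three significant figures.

Step 1: 2.25 mL + 7.7 mL = 9.95 mL total → factor 9.95/2.25 = 4.4222
Step 2: 55 μL + 2750 μL = 2805 μL total → factor 2805/55 = 51
Step 3: 1.5 mL + 16.5 mL = 18 mL total → factor 18/1.5 = 12
Step 4: 45 μL + 11 mL = 11045 μL total → factor 11045/45 = 245.44
Step 5: 220 μL + 350 μL = 570 μL total → factor 570/220 = 2.5909
Step 6: 20 μL brought to 0.2 mL → factor 200/20 = 10
Dilution factor to tube D = 6.6427 × 10^5; to tube F = 1.7211 × 10^7
[tube D]/[tube F] = (factor to tube F)/(factor to tube D) = 1.7211 × 10^7/6.6427 × 10^5 = 25.9

25.9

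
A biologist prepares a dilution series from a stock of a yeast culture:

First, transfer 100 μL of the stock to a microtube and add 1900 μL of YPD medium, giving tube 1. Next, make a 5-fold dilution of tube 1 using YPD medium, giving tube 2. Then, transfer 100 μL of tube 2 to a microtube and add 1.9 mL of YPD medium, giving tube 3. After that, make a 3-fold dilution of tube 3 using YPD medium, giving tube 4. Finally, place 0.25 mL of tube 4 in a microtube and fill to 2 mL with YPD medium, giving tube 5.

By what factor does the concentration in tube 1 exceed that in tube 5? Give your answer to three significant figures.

2.40 × 10^3

Step 1: 100 μL + 1900 μL = 2000 μL total → factor 2000/100 = 20
Step 2: 5-fold → factor 5
Step 3: 100 μL + 1.9 mL = 2000 μL total → factor 2000/100 = 20
Step 4: 3-fold → factor 3
Step 5: 0.25 mL brought to 2 mL → factor 2/0.25 = 8
Dilution factor to tube 1 = 20; to tube 5 = 48000
[tube 1]/[tube 5] = (factor to tube 5)/(factor to tube 1) = 48000/20 = 2.40 × 10^3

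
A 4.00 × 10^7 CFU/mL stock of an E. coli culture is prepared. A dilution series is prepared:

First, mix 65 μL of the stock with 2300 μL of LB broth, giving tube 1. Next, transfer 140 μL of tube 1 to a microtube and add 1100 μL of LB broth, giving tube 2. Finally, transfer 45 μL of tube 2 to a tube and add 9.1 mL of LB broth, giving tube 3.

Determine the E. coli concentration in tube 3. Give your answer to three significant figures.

Step 1: 65 μL + 2300 μL = 2365 μL total → factor 2365/65 = 36.385
Step 2: 140 μL + 1100 μL = 1240 μL total → factor 1240/140 = 8.8571
Step 3: 45 μL + 9.1 mL = 9145 μL total → factor 9145/45 = 203.22
Overall dilution factor = 36.385 × 8.8571 × 203.22 = 65491
Final = 4.00 × 10^7 CFU/mL / 65491 = 611 CFU/mL

611 CFU/mL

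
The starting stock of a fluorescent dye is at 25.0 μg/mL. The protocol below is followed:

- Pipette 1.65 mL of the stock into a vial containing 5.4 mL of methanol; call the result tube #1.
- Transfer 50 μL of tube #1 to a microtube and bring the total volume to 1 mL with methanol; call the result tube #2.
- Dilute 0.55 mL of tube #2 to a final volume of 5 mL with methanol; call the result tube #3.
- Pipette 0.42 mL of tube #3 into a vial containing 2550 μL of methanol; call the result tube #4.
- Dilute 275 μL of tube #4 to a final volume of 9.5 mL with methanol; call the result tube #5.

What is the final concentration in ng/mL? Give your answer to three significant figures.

Step 1: 1.65 mL + 5.4 mL = 7.05 mL total → factor 7.05/1.65 = 4.2727
Step 2: 50 μL brought to 1 mL → factor 1000/50 = 20
Step 3: 0.55 mL brought to 5 mL → factor 5/0.55 = 9.0909
Step 4: 0.42 mL + 2550 μL = 2.97 mL total → factor 2.97/0.42 = 7.0714
Step 5: 275 μL brought to 9.5 mL → factor 9500/275 = 34.545
Overall dilution factor = 4.2727 × 20 × 9.0909 × 7.0714 × 34.545 = 1.8978 × 10^5
Final = 25.0 μg/mL / 1.8978 × 10^5 = 0.0001317 μg/mL = 0.132 ng/mL

0.132 ng/mL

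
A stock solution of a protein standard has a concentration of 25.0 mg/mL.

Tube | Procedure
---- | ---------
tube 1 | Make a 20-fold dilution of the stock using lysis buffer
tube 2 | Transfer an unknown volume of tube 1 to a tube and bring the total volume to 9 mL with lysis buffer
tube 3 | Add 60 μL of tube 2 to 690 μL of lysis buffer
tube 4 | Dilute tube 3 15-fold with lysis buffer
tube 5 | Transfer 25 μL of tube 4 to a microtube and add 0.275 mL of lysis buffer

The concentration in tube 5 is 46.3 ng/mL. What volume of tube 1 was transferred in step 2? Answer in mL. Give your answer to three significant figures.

0.750 mL

Step 1: 20-fold → factor 20
Step 2: v brought to 9 mL → factor = 9 mL/v
Step 3: 60 μL + 690 μL = 750 μL total → factor 750/60 = 12.5
Step 4: 15-fold → factor 15
Step 5: 25 μL + 0.275 mL = 300 μL total → factor 300/25 = 12
Product of known-step factors = 45000
Overall factor = 25.0 mg/mL / (46.3 ng/mL) = 5.3996 × 10^5
Step-2 factor = 5.3996 × 10^5 / 45000 = 11.999
v = 9 mL / 11.999 = 0.750 mL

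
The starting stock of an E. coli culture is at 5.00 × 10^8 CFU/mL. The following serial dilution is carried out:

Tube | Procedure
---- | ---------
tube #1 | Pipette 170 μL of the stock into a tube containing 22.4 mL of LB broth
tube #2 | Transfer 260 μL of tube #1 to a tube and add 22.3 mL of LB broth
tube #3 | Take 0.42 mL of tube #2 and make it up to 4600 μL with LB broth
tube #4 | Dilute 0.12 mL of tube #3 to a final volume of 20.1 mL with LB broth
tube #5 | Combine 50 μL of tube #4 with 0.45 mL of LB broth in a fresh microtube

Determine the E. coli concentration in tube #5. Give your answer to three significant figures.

2.37 CFU/mL

Step 1: 170 μL + 22.4 mL = 22570 μL total → factor 22570/170 = 132.76
Step 2: 260 μL + 22.3 mL = 22560 μL total → factor 22560/260 = 86.769
Step 3: 0.42 mL brought to 4600 μL → factor 4.6/0.42 = 10.952
Step 4: 0.12 mL brought to 20.1 mL → factor 20.1/0.12 = 167.5
Step 5: 50 μL + 0.45 mL = 500 μL total → factor 500/50 = 10
Overall dilution factor = 132.76 × 86.769 × 10.952 × 167.5 × 10 = 2.1134 × 10^8
Final = 5.00 × 10^8 CFU/mL / 2.1134 × 10^8 = 2.37 CFU/mL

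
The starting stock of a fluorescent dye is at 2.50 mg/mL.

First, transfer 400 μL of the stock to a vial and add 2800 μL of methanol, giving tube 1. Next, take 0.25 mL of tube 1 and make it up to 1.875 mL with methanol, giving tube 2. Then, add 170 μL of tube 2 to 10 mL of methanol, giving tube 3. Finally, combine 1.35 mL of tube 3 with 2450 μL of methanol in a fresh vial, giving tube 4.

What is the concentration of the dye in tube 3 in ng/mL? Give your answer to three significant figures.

696 ng/mL

Step 1: 400 μL + 2800 μL = 3200 μL total → factor 3200/400 = 8
Step 2: 0.25 mL brought to 1.875 mL → factor 1.875/0.25 = 7.5
Step 3: 170 μL + 10 mL = 10170 μL total → factor 10170/170 = 59.824
Dilution factor through tube 3 = 8 × 7.5 × 59.824 = 3589.4
[tube 3] = 2.50 mg/mL / 3589.4 = 0.0006965 mg/mL = 696 ng/mL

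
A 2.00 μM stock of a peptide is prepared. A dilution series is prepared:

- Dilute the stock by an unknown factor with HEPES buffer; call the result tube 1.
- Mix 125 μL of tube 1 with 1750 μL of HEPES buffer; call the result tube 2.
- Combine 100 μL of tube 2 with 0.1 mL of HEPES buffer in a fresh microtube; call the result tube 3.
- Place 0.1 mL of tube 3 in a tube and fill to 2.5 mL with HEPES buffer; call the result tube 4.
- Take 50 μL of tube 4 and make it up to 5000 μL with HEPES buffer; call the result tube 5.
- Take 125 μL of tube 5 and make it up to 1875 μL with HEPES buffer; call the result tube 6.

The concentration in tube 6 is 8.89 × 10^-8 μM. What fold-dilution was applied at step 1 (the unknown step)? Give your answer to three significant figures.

Step 1: unknown factor x
Step 2: 125 μL + 1750 μL = 1875 μL total → factor 1875/125 = 15
Step 3: 100 μL + 0.1 mL = 200 μL total → factor 200/100 = 2
Step 4: 0.1 mL brought to 2.5 mL → factor 2.5/0.1 = 25
Step 5: 50 μL brought to 5000 μL → factor 5000/50 = 100
Step 6: 125 μL brought to 1875 μL → factor 1875/125 = 15
Product of known-step factors = 1.125 × 10^6
Overall factor = 2.00 μM / (8.89 × 10^-8 μM) = 2.2497 × 10^7
x = 2.2497 × 10^7 / 1.125 × 10^6 = 20.0

20.0-fold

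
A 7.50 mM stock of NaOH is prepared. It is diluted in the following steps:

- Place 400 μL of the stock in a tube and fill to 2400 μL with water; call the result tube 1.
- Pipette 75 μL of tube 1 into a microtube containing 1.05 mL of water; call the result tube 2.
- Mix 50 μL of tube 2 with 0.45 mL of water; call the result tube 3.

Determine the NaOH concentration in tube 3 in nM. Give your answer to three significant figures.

Step 1: 400 μL brought to 2400 μL → factor 2400/400 = 6
Step 2: 75 μL + 1.05 mL = 1125 μL total → factor 1125/75 = 15
Step 3: 50 μL + 0.45 mL = 500 μL total → factor 500/50 = 10
Overall dilution factor = 6 × 15 × 10 = 900
Final = 7.50 mM / 900 = 0.008333 mM = 8.33 × 10^3 nM

8.33 × 10^3 nM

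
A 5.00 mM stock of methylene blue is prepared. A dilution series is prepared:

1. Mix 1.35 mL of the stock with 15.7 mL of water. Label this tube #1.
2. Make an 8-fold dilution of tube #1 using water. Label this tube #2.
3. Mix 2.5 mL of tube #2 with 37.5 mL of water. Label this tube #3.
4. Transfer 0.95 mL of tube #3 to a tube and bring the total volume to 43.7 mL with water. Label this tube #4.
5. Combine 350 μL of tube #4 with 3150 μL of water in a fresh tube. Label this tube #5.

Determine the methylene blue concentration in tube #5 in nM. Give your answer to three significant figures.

Step 1: 1.35 mL + 15.7 mL = 17.05 mL total → factor 17.05/1.35 = 12.63
Step 2: 8-fold → factor 8
Step 3: 2.5 mL + 37.5 mL = 40 mL total → factor 40/2.5 = 16
Step 4: 0.95 mL brought to 43.7 mL → factor 43.7/0.95 = 46
Step 5: 350 μL + 3150 μL = 3500 μL total → factor 3500/350 = 10
Overall dilution factor = 12.63 × 8 × 16 × 46 × 10 = 7.4363 × 10^5
Final = 5.00 mM / 7.4363 × 10^5 = 6.724 × 10^-6 mM = 6.72 nM

6.72 nM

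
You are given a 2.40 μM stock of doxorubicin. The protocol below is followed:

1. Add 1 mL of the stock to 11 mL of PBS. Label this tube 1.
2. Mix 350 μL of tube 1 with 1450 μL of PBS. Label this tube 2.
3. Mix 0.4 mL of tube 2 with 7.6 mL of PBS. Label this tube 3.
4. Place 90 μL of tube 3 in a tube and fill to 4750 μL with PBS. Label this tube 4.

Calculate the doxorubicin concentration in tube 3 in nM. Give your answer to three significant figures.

1.94 nM

Step 1: 1 mL + 11 mL = 12 mL total → factor 12/1 = 12
Step 2: 350 μL + 1450 μL = 1800 μL total → factor 1800/350 = 5.1429
Step 3: 0.4 mL + 7.6 mL = 8 mL total → factor 8/0.4 = 20
Dilution factor through tube 3 = 12 × 5.1429 × 20 = 1234.3
[tube 3] = 2.40 μM / 1234.3 = 0.001944 μM = 1.94 nM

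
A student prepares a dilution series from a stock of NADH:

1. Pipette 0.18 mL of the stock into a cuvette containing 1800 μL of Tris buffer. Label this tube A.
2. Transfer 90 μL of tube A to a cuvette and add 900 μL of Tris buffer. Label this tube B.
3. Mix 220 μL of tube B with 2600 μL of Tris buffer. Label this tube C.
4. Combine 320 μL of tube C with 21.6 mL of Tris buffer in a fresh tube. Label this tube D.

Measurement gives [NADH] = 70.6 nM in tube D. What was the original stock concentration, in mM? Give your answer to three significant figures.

Step 1: 0.18 mL + 1800 μL = 1.98 mL total → factor 1.98/0.18 = 11
Step 2: 90 μL + 900 μL = 990 μL total → factor 990/90 = 11
Step 3: 220 μL + 2600 μL = 2820 μL total → factor 2820/220 = 12.818
Step 4: 320 μL + 21.6 mL = 21920 μL total → factor 21920/320 = 68.5
Overall dilution factor = 11 × 11 × 12.818 × 68.5 = 1.0624 × 10^5
Stock = 70.6 nM × 1.0624 × 10^5 = 7.501 × 10^6 nM = 7.50 mM

7.50 mM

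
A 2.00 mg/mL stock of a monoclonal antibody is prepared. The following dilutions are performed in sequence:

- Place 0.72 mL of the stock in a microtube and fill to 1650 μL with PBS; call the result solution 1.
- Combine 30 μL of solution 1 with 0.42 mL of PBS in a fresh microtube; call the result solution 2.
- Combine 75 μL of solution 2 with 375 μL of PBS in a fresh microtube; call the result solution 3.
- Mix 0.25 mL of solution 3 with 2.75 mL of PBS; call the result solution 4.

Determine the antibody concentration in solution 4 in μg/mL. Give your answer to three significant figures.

0.808 μg/mL

Step 1: 0.72 mL brought to 1650 μL → factor 1.65/0.72 = 2.2917
Step 2: 30 μL + 0.42 mL = 450 μL total → factor 450/30 = 15
Step 3: 75 μL + 375 μL = 450 μL total → factor 450/75 = 6
Step 4: 0.25 mL + 2.75 mL = 3 mL total → factor 3/0.25 = 12
Overall dilution factor = 2.2917 × 15 × 6 × 12 = 2475
Final = 2.00 mg/mL / 2475 = 0.0008081 mg/mL = 0.808 μg/mL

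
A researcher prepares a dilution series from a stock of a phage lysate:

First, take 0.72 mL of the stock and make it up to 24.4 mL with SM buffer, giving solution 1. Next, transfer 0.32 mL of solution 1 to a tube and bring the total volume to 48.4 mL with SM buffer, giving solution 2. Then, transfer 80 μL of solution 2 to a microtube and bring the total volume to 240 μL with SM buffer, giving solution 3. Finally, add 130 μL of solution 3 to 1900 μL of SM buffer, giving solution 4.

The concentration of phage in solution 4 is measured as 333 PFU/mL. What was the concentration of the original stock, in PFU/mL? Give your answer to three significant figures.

8.00 × 10^7 PFU/mL

Step 1: 0.72 mL brought to 24.4 mL → factor 24.4/0.72 = 33.889
Step 2: 0.32 mL brought to 48.4 mL → factor 48.4/0.32 = 151.25
Step 3: 80 μL brought to 240 μL → factor 240/80 = 3
Step 4: 130 μL + 1900 μL = 2030 μL total → factor 2030/130 = 15.615
Overall dilution factor = 33.889 × 151.25 × 3 × 15.615 = 2.4012 × 10^5
Stock = 333 PFU/mL × 2.4012 × 10^5 = 8.00 × 10^7 PFU/mL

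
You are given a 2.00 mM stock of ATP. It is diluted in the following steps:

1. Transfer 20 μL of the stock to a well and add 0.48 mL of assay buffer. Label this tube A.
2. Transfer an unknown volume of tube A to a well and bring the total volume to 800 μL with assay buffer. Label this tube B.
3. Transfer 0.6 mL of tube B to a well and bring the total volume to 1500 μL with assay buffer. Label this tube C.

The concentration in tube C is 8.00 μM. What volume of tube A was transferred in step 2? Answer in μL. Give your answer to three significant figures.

Step 1: 20 μL + 0.48 mL = 500 μL total → factor 500/20 = 25
Step 2: v brought to 800 μL → factor = 800 μL/v
Step 3: 0.6 mL brought to 1500 μL → factor 1.5/0.6 = 2.5
Product of known-step factors = 62.5
Overall factor = 2.00 mM / (8.00 μM) = 250
Step-2 factor = 250 / 62.5 = 4
v = 800 μL / 4 = 200 μL

200 μL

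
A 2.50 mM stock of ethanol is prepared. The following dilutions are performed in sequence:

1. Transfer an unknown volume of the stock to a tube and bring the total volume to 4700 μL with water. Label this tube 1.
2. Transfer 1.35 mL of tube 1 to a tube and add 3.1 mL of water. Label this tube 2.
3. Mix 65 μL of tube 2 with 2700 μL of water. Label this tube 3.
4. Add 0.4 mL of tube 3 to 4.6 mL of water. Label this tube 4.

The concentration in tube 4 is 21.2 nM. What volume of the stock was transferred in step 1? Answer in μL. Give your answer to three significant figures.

69.9 μL

Step 1: v brought to 4700 μL → factor = 4700 μL/v
Step 2: 1.35 mL + 3.1 mL = 4.45 mL total → factor 4.45/1.35 = 3.2963
Step 3: 65 μL + 2700 μL = 2765 μL total → factor 2765/65 = 42.538
Step 4: 0.4 mL + 4.6 mL = 5 mL total → factor 5/0.4 = 12.5
Product of known-step factors = 1752.7
Overall factor = 2.50 mM / (21.2 nM) = 1.1792 × 10^5
Step-1 factor = 1.1792 × 10^5 / 1752.7 = 67.28
v = 4700 μL / 67.28 = 69.9 μL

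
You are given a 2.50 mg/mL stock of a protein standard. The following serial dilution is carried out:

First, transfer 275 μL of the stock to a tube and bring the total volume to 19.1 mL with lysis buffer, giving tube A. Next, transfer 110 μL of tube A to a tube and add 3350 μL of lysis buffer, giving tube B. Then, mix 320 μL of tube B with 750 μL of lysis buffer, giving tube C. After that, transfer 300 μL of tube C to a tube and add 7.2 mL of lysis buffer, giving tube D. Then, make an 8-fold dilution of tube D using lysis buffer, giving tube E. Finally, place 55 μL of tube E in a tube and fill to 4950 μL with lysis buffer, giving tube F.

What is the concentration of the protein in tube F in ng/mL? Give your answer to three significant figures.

0.0190 ng/mL

Step 1: 275 μL brought to 19.1 mL → factor 19100/275 = 69.455
Step 2: 110 μL + 3350 μL = 3460 μL total → factor 3460/110 = 31.455
Step 3: 320 μL + 750 μL = 1070 μL total → factor 1070/320 = 3.3438
Step 4: 300 μL + 7.2 mL = 7500 μL total → factor 7500/300 = 25
Step 5: 8-fold → factor 8
Step 6: 55 μL brought to 4950 μL → factor 4950/55 = 90
Overall dilution factor = 69.455 × 31.455 × 3.3438 × 25 × 8 × 90 = 1.3149 × 10^8
Final = 2.50 mg/mL / 1.3149 × 10^8 = 1.901 × 10^-8 mg/mL = 0.0190 ng/mL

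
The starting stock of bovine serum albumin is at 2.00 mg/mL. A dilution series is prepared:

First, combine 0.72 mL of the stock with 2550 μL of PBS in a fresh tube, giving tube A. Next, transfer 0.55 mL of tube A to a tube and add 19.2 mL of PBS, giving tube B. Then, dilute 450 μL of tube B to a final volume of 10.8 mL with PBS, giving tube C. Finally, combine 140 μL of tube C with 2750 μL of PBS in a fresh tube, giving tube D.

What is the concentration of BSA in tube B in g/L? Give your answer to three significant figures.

0.0123 g/L

Step 1: 0.72 mL + 2550 μL = 3.27 mL total → factor 3.27/0.72 = 4.5417
Step 2: 0.55 mL + 19.2 mL = 19.75 mL total → factor 19.75/0.55 = 35.909
Dilution factor through tube B = 4.5417 × 35.909 = 163.09
[tube B] = 2.00 mg/mL / 163.09 = 0.01226 mg/mL = 0.0123 g/L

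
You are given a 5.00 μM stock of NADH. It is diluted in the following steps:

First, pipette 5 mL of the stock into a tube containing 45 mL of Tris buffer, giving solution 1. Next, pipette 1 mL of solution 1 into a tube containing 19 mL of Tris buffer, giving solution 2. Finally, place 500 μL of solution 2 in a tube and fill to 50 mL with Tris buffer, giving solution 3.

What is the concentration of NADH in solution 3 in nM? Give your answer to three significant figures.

0.250 nM

Step 1: 5 mL + 45 mL = 50 mL total → factor 50/5 = 10
Step 2: 1 mL + 19 mL = 20 mL total → factor 20/1 = 20
Step 3: 500 μL brought to 50 mL → factor 50000/500 = 100
Dilution factor through solution 3 = 10 × 20 × 100 = 20000
[solution 3] = 5.00 μM / 20000 = 0.0002500 μM = 0.250 nM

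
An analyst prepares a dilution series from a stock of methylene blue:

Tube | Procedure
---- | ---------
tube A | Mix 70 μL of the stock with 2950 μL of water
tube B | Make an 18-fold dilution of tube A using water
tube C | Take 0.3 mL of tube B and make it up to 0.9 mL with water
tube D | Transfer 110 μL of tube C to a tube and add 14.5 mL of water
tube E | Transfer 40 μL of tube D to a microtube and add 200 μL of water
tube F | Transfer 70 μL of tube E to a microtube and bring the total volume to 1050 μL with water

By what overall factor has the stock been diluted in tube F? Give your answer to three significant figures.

Step 1: 70 μL + 2950 μL = 3020 μL total → factor 3020/70 = 43.143
Step 2: 18-fold → factor 18
Step 3: 0.3 mL brought to 0.9 mL → factor 0.9/0.3 = 3
Step 4: 110 μL + 14.5 mL = 14610 μL total → factor 14610/110 = 132.82
Step 5: 40 μL + 200 μL = 240 μL total → factor 240/40 = 6
Step 6: 70 μL brought to 1050 μL → factor 1050/70 = 15
Overall dilution factor = 43.143 × 18 × 3 × 132.82 × 6 × 15 = 2.7849 × 10^7

2.78 × 10^7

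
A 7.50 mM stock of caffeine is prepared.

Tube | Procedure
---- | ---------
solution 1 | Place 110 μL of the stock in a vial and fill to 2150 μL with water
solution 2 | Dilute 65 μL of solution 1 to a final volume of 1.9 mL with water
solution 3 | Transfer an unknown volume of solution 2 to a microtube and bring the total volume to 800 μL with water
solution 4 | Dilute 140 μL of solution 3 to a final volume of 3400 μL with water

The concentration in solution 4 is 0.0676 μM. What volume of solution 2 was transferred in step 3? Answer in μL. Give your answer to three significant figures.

Step 1: 110 μL brought to 2150 μL → factor 2150/110 = 19.545
Step 2: 65 μL brought to 1.9 mL → factor 1900/65 = 29.231
Step 3: v brought to 800 μL → factor = 800 μL/v
Step 4: 140 μL brought to 3400 μL → factor 3400/140 = 24.286
Product of known-step factors = 13875
Overall factor = 7.50 mM / (0.0676 μM) = 1.1095 × 10^5
Step-3 factor = 1.1095 × 10^5 / 13875 = 7.9961
v = 800 μL / 7.9961 = 100 μL

100 μL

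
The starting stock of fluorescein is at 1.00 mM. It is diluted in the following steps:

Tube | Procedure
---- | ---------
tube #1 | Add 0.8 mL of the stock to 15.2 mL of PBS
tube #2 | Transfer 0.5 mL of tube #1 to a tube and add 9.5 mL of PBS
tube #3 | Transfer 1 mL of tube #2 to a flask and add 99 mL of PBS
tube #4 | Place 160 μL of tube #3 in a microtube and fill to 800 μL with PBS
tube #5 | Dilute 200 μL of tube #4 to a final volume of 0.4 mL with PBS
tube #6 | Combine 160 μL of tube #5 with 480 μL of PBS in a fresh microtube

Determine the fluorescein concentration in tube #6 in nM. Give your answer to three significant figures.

0.625 nM

Step 1: 0.8 mL + 15.2 mL = 16 mL total → factor 16/0.8 = 20
Step 2: 0.5 mL + 9.5 mL = 10 mL total → factor 10/0.5 = 20
Step 3: 1 mL + 99 mL = 100 mL total → factor 100/1 = 100
Step 4: 160 μL brought to 800 μL → factor 800/160 = 5
Step 5: 200 μL brought to 0.4 mL → factor 400/200 = 2
Step 6: 160 μL + 480 μL = 640 μL total → factor 640/160 = 4
Overall dilution factor = 20 × 20 × 100 × 5 × 2 × 4 = 1.6 × 10^6
Final = 1.00 mM / 1.6 × 10^6 = 6.250 × 10^-7 mM = 0.625 nM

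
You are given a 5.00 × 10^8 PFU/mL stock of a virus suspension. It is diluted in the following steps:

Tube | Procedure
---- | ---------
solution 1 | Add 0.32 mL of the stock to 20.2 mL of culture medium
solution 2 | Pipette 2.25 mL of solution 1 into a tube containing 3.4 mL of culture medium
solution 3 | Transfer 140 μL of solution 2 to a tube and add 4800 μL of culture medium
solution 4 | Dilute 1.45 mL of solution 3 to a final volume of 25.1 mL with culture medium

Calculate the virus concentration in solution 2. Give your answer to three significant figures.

3.11 × 10^6 PFU/mL

Step 1: 0.32 mL + 20.2 mL = 20.52 mL total → factor 20.52/0.32 = 64.125
Step 2: 2.25 mL + 3.4 mL = 5.65 mL total → factor 5.65/2.25 = 2.5111
Dilution factor through solution 2 = 64.125 × 2.5111 = 161.03
[solution 2] = 5.00 × 10^8 PFU/mL / 161.03 = 3.11 × 10^6 PFU/mL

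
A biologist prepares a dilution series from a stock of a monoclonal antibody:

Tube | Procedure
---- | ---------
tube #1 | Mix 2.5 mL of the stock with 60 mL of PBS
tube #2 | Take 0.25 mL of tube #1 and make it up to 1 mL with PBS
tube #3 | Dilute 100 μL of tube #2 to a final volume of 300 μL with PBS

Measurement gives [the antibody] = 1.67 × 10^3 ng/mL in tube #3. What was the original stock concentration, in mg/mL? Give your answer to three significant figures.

0.501 mg/mL

Step 1: 2.5 mL + 60 mL = 62.5 mL total → factor 62.5/2.5 = 25
Step 2: 0.25 mL brought to 1 mL → factor 1/0.25 = 4
Step 3: 100 μL brought to 300 μL → factor 300/100 = 3
Overall dilution factor = 25 × 4 × 3 = 300
Stock = 1.67 × 10^3 ng/mL × 300 = 5.010 × 10^5 ng/mL = 0.501 mg/mL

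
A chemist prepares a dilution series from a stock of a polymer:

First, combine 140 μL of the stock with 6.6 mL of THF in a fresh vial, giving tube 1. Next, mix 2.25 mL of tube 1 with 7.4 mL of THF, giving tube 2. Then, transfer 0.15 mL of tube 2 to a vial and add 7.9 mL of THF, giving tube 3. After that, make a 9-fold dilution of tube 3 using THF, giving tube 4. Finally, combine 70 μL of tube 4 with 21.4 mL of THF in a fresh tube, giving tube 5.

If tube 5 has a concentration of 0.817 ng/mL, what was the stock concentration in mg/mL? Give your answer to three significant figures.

Step 1: 140 μL + 6.6 mL = 6740 μL total → factor 6740/140 = 48.143
Step 2: 2.25 mL + 7.4 mL = 9.65 mL total → factor 9.65/2.25 = 4.2889
Step 3: 0.15 mL + 7.9 mL = 8.05 mL total → factor 8.05/0.15 = 53.667
Step 4: 9-fold → factor 9
Step 5: 70 μL + 21.4 mL = 21470 μL total → factor 21470/70 = 306.71
Overall dilution factor = 48.143 × 4.2889 × 53.667 × 9 × 306.71 = 3.0588 × 10^7
Stock = 0.817 ng/mL × 3.0588 × 10^7 = 2.499 × 10^7 ng/mL = 25.0 mg/mL

25.0 mg/mL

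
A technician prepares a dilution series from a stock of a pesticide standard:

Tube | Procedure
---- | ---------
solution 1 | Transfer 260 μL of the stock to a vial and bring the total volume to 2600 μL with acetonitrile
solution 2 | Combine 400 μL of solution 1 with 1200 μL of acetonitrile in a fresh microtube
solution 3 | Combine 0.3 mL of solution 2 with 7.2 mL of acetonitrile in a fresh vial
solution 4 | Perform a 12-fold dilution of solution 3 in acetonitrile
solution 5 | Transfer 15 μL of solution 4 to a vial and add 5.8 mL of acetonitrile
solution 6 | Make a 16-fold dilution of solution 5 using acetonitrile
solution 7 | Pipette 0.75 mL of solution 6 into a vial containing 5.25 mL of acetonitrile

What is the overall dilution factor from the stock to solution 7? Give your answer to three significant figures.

5.95 × 10^8

Step 1: 260 μL brought to 2600 μL → factor 2600/260 = 10
Step 2: 400 μL + 1200 μL = 1600 μL total → factor 1600/400 = 4
Step 3: 0.3 mL + 7.2 mL = 7.5 mL total → factor 7.5/0.3 = 25
Step 4: 12-fold → factor 12
Step 5: 15 μL + 5.8 mL = 5815 μL total → factor 5815/15 = 387.67
Step 6: 16-fold → factor 16
Step 7: 0.75 mL + 5.25 mL = 6 mL total → factor 6/0.75 = 8
Overall dilution factor = 10 × 4 × 25 × 12 × 387.67 × 16 × 8 = 5.9546 × 10^8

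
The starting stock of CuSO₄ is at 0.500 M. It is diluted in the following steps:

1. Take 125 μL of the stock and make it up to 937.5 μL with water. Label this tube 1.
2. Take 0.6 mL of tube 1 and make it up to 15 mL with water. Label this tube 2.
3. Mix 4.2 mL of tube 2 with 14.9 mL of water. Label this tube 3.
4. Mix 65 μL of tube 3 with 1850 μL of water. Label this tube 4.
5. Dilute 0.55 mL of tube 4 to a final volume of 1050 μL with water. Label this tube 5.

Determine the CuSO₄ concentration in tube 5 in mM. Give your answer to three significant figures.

0.0104 mM

Step 1: 125 μL brought to 937.5 μL → factor 937.5/125 = 7.5
Step 2: 0.6 mL brought to 15 mL → factor 15/0.6 = 25
Step 3: 4.2 mL + 14.9 mL = 19.1 mL total → factor 19.1/4.2 = 4.5476
Step 4: 65 μL + 1850 μL = 1915 μL total → factor 1915/65 = 29.462
Step 5: 0.55 mL brought to 1050 μL → factor 1.05/0.55 = 1.9091
Overall dilution factor = 7.5 × 25 × 4.5476 × 29.462 × 1.9091 = 47959
Final = 0.500 M / 47959 = 1.043 × 10^-5 M = 0.0104 mM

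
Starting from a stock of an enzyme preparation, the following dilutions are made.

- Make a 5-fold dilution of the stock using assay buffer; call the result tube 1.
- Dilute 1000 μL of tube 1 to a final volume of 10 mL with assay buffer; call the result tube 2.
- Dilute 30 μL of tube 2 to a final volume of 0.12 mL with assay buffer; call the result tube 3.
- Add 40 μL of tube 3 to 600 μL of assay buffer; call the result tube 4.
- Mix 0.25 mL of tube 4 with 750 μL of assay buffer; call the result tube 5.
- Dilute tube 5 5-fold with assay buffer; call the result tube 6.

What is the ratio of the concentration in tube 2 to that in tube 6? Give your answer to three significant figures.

1.28 × 10^3

Step 1: 5-fold → factor 5
Step 2: 1000 μL brought to 10 mL → factor 10000/1000 = 10
Step 3: 30 μL brought to 0.12 mL → factor 120/30 = 4
Step 4: 40 μL + 600 μL = 640 μL total → factor 640/40 = 16
Step 5: 0.25 mL + 750 μL = 1 mL total → factor 1/0.25 = 4
Step 6: 5-fold → factor 5
Dilution factor to tube 2 = 50; to tube 6 = 64000
[tube 2]/[tube 6] = (factor to tube 6)/(factor to tube 2) = 64000/50 = 1.28 × 10^3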